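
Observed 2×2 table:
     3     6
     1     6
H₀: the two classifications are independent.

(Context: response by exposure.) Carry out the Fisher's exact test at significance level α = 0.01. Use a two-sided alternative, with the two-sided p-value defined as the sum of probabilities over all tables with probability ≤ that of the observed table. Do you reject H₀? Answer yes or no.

reject H₀: no

Margins: r₁=9, r₂=7, c₁=4, c₂=12, n=16
p_obs = C(9,3)·C(7,1)/C(16,4); sum pmf over tables with pmf ≤ p_obs
p-value (two-sided) = 0.58462
At α=0.01: p ≥ α → fail to reject H₀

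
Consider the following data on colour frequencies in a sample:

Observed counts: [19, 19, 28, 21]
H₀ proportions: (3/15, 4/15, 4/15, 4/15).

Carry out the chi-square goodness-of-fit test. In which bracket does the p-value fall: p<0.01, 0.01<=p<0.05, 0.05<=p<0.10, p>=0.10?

p-value bracket: p>=0.10

n = 87; E_i = n·p_i = [17.40, 23.20, 23.20, 23.20]
χ² = (19−17.40)²/17.40 + (19−23.20)²/23.20 + (28−23.20)²/23.20 + (21−23.20)²/23.20 = 2.1092
df = 3
p-value (upper-tail) = 0.55005
→ bracket: p>=0.10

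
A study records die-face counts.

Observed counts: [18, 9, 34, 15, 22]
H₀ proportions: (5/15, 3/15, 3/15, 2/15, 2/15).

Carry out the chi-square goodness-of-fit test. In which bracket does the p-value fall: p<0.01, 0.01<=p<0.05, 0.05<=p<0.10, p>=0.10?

n = 98; E_i = n·p_i = [32.67, 19.60, 19.60, 13.07, 13.07]
χ² = (18−32.67)²/32.67 + (9−19.60)²/19.60 + (34−19.60)²/19.60 + (15−13.07)²/13.07 + (22−13.07)²/13.07 = 29.2908
df = 4
p-value (upper-tail) = 0.00001
→ bracket: p<0.01

p-value bracket: p<0.01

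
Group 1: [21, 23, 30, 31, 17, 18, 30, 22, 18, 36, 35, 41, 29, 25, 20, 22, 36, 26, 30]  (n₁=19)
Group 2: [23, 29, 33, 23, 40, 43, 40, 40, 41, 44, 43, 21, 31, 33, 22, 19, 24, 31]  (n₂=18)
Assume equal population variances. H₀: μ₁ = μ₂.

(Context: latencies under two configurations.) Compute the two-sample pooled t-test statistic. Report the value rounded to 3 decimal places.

x̄₁=26.842, s₁=7.018, n₁=19
x̄₂=32.222, s₂=8.701, n₂=18
s_p² = [18·7.018² + 17·8.701²]/35 = 62.1039
SE = √(s_p²·(1/19+1/18)) = 2.5921
t = (26.842−32.222)/2.5921 = -2.0756
df = 35

test statistic = -2.076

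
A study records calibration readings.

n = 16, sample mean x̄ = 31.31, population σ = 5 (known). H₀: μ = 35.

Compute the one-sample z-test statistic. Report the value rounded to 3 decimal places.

SE = σ/√n = 5/√16 = 1.2500
z = (x̄−μ₀)/SE = (31.31−35)/1.2500 = -2.9520

test statistic = -2.952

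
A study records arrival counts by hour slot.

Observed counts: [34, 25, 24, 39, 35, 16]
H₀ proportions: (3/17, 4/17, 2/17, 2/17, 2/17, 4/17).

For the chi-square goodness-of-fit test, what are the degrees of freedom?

df = k − 1 = 6 − 1 = 5

degrees of freedom = 5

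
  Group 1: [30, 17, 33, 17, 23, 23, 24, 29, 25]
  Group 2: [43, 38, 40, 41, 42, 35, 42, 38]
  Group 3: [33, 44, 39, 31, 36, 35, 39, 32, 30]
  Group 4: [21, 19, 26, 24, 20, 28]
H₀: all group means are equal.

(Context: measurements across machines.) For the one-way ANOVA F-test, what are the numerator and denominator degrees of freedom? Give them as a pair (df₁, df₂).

k = 4 groups, N = 32 total
df = (k−1, N−k) = (4−1, 32−4) = (3, 28)

degrees of freedom = [3, 28]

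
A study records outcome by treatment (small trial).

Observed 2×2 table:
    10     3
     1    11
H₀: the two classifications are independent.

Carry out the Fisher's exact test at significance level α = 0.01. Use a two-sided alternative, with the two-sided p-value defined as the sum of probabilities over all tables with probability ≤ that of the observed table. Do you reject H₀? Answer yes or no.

Margins: r₁=13, r₂=12, c₁=11, c₂=14, n=25
p_obs = C(13,10)·C(12,1)/C(25,11); sum pmf over tables with pmf ≤ p_obs
p-value (two-sided) = 0.00098
At α=0.01: p < α → reject H₀

reject H₀: yes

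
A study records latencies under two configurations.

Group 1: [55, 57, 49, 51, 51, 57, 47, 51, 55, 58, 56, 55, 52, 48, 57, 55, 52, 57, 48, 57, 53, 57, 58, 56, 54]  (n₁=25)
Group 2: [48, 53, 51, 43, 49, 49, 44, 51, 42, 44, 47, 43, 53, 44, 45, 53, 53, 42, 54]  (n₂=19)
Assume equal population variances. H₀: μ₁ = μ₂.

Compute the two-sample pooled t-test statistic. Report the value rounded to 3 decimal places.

x̄₁=53.840, s₁=3.412, n₁=25
x̄₂=47.789, s₂=4.315, n₂=19
s_p² = [24·3.412² + 18·4.315²]/42 = 14.6314
SE = √(s_p²·(1/25+1/19)) = 1.1642
t = (53.840−47.789)/1.1642 = 5.1972
df = 42

test statistic = 5.197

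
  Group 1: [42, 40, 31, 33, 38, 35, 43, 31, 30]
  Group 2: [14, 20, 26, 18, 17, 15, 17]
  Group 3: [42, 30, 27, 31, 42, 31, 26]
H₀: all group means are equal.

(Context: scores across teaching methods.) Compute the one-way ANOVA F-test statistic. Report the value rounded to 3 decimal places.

Group means [35.89, 18.14, 32.71], grand mean 29.522
SSB = Σnᵢ(x̄ᵢ−x̄)² = 1342.565; SSW = ΣΣ(x−x̄ᵢ)² = 559.175
MSB = 1342.565/2 = 671.2823; MSW = 559.175/20 = 27.9587
F = MSB/MSW = 24.0098
df = (2, 20)

test statistic = 24.010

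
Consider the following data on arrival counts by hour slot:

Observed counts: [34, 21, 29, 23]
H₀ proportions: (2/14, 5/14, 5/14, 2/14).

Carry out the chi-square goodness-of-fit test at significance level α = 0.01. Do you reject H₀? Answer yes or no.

reject H₀: yes

n = 107; E_i = n·p_i = [15.29, 38.21, 38.21, 15.29]
χ² = (34−15.29)²/15.29 + (21−38.21)²/38.21 + (29−38.21)²/38.21 + (23−15.29)²/15.29 = 36.7813
df = 3
p-value (upper-tail) = 0.00000
At α=0.01: p < α → reject H₀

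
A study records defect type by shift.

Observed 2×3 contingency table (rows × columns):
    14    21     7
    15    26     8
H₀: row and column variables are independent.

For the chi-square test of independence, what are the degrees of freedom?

df = (r−1)(c−1) = (2−1)·(3−1) = 2

degrees of freedom = 2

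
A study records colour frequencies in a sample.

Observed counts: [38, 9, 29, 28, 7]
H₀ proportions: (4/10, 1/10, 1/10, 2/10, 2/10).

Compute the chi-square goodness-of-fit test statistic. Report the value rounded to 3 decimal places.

n = 111; E_i = n·p_i = [44.40, 11.10, 11.10, 22.20, 22.20]
χ² = (38−44.40)²/44.40 + (9−11.10)²/11.10 + (29−11.10)²/11.10 + (28−22.20)²/22.20 + (7−22.20)²/22.20 = 42.1081
df = 4

test statistic = 42.108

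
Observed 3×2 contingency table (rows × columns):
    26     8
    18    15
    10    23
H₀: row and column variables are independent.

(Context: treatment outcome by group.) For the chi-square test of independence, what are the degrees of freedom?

degrees of freedom = 2

df = (r−1)(c−1) = (3−1)·(2−1) = 2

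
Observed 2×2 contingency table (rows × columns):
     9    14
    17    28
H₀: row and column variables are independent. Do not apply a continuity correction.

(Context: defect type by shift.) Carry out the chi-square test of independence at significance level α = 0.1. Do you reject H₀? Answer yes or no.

reject H₀: no

Row totals [23, 45], col totals [26, 42], n=68
χ² = (9−8.79)²/8.79 + (14−14.21)²/14.21 + (17−17.21)²/17.21 + (28−27.79)²/27.79 = 0.0118
df = 1
p-value (upper-tail) = 0.91353
At α=0.1: p ≥ α → fail to reject H₀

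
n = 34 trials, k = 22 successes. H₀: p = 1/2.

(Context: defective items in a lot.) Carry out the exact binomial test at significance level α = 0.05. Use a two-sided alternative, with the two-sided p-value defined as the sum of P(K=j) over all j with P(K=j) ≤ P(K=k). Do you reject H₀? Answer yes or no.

Exact binomial: n=34, k=22, p₀=1/2=0.5000
P(X=j) = C(n,j)·p₀^j·(1−p₀)^(n−j); p = Σ P(X=j) over j with P(X=j) ≤ P(X=22)
p-value (two-sided) = 0.12145
At α=0.05: p ≥ α → fail to reject H₀

reject H₀: no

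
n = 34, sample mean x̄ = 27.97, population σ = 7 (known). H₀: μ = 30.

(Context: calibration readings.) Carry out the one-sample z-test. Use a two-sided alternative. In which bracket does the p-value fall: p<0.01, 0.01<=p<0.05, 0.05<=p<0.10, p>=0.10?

SE = σ/√n = 7/√34 = 1.2005
z = (x̄−μ₀)/SE = (27.97−30)/1.2005 = -1.6910
p-value (two-sided) = 0.09084
→ bracket: 0.05<=p<0.10

p-value bracket: 0.05<=p<0.10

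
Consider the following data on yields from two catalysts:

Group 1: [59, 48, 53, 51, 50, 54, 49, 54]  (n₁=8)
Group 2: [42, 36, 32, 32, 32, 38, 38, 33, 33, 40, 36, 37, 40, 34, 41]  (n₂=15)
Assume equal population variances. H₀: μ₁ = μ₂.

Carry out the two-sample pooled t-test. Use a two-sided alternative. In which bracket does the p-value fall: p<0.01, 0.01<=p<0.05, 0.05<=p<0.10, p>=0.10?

p-value bracket: p<0.01

x̄₁=52.250, s₁=3.536, n₁=8
x̄₂=36.267, s₂=3.494, n₂=15
s_p² = [7·3.536² + 14·3.494²]/21 = 12.3063
SE = √(s_p²·(1/8+1/15)) = 1.5358
t = (52.250−36.267)/1.5358 = 10.4071
df = 21
p-value (two-sided) = 0.00000
→ bracket: p<0.01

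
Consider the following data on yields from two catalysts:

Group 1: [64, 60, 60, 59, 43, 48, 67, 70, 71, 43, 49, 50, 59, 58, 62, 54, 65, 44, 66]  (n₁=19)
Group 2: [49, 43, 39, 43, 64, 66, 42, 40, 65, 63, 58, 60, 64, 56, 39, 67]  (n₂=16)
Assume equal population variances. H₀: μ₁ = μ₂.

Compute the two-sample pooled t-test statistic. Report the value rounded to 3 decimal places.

test statistic = 1.135

x̄₁=57.474, s₁=9.039, n₁=19
x̄₂=53.625, s₂=11.033, n₂=16
s_p² = [18·9.039² + 15·11.033²]/33 = 99.8935
SE = √(s_p²·(1/19+1/16)) = 3.3913
t = (57.474−53.625)/3.3913 = 1.1349
df = 33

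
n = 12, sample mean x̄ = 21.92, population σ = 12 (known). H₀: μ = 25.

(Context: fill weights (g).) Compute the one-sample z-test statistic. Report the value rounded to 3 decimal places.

test statistic = -0.889

SE = σ/√n = 12/√12 = 3.4641
z = (x̄−μ₀)/SE = (21.92−25)/3.4641 = -0.8891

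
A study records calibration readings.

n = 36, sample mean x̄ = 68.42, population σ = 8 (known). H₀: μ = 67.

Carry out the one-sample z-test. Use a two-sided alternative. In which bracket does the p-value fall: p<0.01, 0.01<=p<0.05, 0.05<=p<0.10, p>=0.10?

p-value bracket: p>=0.10

SE = σ/√n = 8/√36 = 1.3333
z = (x̄−μ₀)/SE = (68.42−67)/1.3333 = 1.0650
p-value (two-sided) = 0.28688
→ bracket: p>=0.10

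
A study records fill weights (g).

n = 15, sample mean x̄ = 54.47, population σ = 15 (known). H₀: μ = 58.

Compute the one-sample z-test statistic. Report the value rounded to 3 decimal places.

test statistic = -0.911

SE = σ/√n = 15/√15 = 3.8730
z = (x̄−μ₀)/SE = (54.47−58)/3.8730 = -0.9114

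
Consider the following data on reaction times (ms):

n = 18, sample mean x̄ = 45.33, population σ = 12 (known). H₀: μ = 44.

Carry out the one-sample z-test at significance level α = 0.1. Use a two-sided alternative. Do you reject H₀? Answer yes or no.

reject H₀: no

SE = σ/√n = 12/√18 = 2.8284
z = (x̄−μ₀)/SE = (45.33−44)/2.8284 = 0.4702
p-value (two-sided) = 0.63819
At α=0.1: p ≥ α → fail to reject H₀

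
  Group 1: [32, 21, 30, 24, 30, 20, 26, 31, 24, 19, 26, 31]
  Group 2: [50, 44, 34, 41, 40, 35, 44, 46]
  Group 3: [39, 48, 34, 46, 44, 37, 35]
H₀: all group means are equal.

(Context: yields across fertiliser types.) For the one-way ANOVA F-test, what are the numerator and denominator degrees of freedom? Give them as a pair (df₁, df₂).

k = 3 groups, N = 27 total
df = (k−1, N−k) = (3−1, 27−3) = (2, 24)

degrees of freedom = [2, 24]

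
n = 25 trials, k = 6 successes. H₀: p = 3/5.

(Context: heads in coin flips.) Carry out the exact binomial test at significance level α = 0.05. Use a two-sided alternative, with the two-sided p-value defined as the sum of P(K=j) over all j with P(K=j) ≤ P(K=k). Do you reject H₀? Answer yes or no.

Exact binomial: n=25, k=6, p₀=3/5=0.6000
P(X=j) = C(n,j)·p₀^j·(1−p₀)^(n−j); p = Σ P(X=j) over j with P(X=j) ≤ P(X=6)
p-value (two-sided) = 0.00033
At α=0.05: p < α → reject H₀

reject H₀: yes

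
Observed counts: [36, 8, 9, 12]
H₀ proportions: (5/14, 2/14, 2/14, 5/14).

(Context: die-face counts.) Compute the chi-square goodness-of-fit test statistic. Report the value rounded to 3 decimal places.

test statistic = 12.646

n = 65; E_i = n·p_i = [23.21, 9.29, 9.29, 23.21]
χ² = (36−23.21)²/23.21 + (8−9.29)²/9.29 + (9−9.29)²/9.29 + (12−23.21)²/23.21 = 12.6462
df = 3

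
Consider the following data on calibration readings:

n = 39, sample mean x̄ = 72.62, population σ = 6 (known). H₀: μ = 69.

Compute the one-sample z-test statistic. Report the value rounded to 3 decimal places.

SE = σ/√n = 6/√39 = 0.9608
z = (x̄−μ₀)/SE = (72.62−69)/0.9608 = 3.7678

test statistic = 3.768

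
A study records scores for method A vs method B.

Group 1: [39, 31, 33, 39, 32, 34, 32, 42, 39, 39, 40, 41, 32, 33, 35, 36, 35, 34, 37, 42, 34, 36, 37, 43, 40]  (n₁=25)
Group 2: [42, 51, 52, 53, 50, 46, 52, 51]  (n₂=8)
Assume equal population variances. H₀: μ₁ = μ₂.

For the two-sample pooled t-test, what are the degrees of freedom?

df = n₁ + n₂ − 2 = 25 + 8 − 2 = 31

degrees of freedom = 31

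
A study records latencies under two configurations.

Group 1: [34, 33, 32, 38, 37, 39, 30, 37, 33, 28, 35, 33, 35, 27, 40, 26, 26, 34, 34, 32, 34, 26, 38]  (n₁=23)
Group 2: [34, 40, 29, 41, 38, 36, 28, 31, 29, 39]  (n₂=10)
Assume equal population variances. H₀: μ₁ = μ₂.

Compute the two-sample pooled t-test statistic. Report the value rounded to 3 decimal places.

x̄₁=33.087, s₁=4.252, n₁=23
x̄₂=34.500, s₂=4.972, n₂=10
s_p² = [22·4.252² + 9·4.972²]/31 = 20.0105
SE = √(s_p²·(1/23+1/10)) = 1.6944
t = (33.087−34.500)/1.6944 = -0.8339
df = 31

test statistic = -0.834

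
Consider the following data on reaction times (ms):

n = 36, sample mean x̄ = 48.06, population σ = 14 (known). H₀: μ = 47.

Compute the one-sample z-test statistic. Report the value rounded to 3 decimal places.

test statistic = 0.454

SE = σ/√n = 14/√36 = 2.3333
z = (x̄−μ₀)/SE = (48.06−47)/2.3333 = 0.4543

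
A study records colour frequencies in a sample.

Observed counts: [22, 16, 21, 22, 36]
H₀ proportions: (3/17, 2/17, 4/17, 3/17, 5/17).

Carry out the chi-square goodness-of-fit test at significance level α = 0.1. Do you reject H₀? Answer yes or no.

reject H₀: no

n = 117; E_i = n·p_i = [20.65, 13.76, 27.53, 20.65, 34.41]
χ² = (22−20.65)²/20.65 + (16−13.76)²/13.76 + (21−27.53)²/27.53 + (22−20.65)²/20.65 + (36−34.41)²/34.41 = 2.1623
df = 4
p-value (upper-tail) = 0.70595
At α=0.1: p ≥ α → fail to reject H₀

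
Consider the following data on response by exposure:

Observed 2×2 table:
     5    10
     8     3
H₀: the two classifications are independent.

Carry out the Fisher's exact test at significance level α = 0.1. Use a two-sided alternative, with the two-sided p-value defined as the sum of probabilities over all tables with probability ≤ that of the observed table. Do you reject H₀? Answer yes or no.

Margins: r₁=15, r₂=11, c₁=13, c₂=13, n=26
p_obs = C(15,5)·C(11,8)/C(26,13); sum pmf over tables with pmf ≤ p_obs
p-value (two-sided) = 0.11070
At α=0.1: p ≥ α → fail to reject H₀

reject H₀: no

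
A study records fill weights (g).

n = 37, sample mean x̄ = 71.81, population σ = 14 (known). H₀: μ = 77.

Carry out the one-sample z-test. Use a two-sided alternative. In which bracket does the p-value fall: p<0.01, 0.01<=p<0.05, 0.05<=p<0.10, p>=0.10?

p-value bracket: 0.01<=p<0.05

SE = σ/√n = 14/√37 = 2.3016
z = (x̄−μ₀)/SE = (71.81−77)/2.3016 = -2.2550
p-value (two-sided) = 0.02414
→ bracket: 0.01<=p<0.05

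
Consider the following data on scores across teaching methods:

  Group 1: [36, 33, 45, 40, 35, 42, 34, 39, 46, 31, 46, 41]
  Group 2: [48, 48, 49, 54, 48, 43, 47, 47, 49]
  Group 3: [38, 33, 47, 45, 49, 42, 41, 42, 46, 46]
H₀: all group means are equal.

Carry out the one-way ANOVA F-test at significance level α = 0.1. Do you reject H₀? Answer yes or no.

Group means [39.00, 48.11, 42.90], grand mean 42.903
SSB = Σnᵢ(x̄ᵢ−x̄)² = 426.921; SSW = ΣΣ(x−x̄ᵢ)² = 567.789
MSB = 426.921/2 = 213.4604; MSW = 567.789/28 = 20.2782
F = MSB/MSW = 10.5266
df = (2, 28)
p-value (upper-tail) = 0.00039
At α=0.1: p < α → reject H₀

reject H₀: yes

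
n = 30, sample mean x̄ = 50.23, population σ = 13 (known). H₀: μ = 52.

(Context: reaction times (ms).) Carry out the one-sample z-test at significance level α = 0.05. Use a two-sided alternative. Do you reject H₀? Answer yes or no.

SE = σ/√n = 13/√30 = 2.3735
z = (x̄−μ₀)/SE = (50.23−52)/2.3735 = -0.7457
p-value (two-sided) = 0.45582
At α=0.05: p ≥ α → fail to reject H₀

reject H₀: no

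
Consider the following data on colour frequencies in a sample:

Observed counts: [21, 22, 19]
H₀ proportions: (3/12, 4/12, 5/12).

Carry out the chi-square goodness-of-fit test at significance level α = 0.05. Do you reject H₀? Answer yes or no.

reject H₀: no

n = 62; E_i = n·p_i = [15.50, 20.67, 25.83]
χ² = (21−15.50)²/15.50 + (22−20.67)²/20.67 + (19−25.83)²/25.83 = 3.8452
df = 2
p-value (upper-tail) = 0.14623
At α=0.05: p ≥ α → fail to reject H₀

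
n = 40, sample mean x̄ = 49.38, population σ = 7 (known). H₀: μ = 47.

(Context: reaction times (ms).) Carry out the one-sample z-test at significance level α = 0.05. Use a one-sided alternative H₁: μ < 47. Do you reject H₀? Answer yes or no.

SE = σ/√n = 7/√40 = 1.1068
z = (x̄−μ₀)/SE = (49.38−47)/1.1068 = 2.1503
p-value (one-sided, H₁ less) = 0.98424
At α=0.05: p ≥ α → fail to reject H₀

reject H₀: no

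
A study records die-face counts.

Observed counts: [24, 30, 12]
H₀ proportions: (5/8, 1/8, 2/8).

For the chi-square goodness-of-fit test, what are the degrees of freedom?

degrees of freedom = 2

df = k − 1 = 3 − 1 = 2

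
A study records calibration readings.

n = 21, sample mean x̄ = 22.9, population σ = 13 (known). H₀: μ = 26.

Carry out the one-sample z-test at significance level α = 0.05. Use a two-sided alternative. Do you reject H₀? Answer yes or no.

SE = σ/√n = 13/√21 = 2.8368
z = (x̄−μ₀)/SE = (22.9−26)/2.8368 = -1.0928
p-value (two-sided) = 0.27450
At α=0.05: p ≥ α → fail to reject H₀

reject H₀: no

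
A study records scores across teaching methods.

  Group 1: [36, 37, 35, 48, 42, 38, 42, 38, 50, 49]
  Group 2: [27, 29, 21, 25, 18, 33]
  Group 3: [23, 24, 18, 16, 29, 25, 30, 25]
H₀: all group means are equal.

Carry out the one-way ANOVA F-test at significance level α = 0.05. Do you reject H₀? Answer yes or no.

reject H₀: yes

Group means [41.50, 25.50, 23.75], grand mean 31.583
SSB = Σnᵢ(x̄ᵢ−x̄)² = 1696.333; SSW = ΣΣ(x−x̄ᵢ)² = 599.500
MSB = 1696.333/2 = 848.1667; MSW = 599.500/21 = 28.5476
F = MSB/MSW = 29.7106
df = (2, 21)
p-value (upper-tail) = 0.00000
At α=0.05: p < α → reject H₀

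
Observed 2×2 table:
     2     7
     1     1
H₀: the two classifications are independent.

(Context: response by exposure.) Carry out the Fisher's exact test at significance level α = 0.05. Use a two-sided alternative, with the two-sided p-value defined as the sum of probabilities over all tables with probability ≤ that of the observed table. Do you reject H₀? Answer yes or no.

reject H₀: no

Margins: r₁=9, r₂=2, c₁=3, c₂=8, n=11
p_obs = C(9,2)·C(2,1)/C(11,3); sum pmf over tables with pmf ≤ p_obs
p-value (two-sided) = 0.49091
At α=0.05: p ≥ α → fail to reject H₀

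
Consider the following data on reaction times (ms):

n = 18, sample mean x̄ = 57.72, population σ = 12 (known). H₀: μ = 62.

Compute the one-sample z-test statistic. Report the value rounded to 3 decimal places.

test statistic = -1.513

SE = σ/√n = 12/√18 = 2.8284
z = (x̄−μ₀)/SE = (57.72−62)/2.8284 = -1.5132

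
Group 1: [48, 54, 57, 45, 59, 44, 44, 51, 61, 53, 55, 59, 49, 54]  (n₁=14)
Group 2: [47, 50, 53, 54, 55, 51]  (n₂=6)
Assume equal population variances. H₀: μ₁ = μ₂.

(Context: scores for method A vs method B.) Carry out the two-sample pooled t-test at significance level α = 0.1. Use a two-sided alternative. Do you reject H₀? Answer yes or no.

x̄₁=52.357, s₁=5.706, n₁=14
x̄₂=51.667, s₂=2.944, n₂=6
s_p² = [13·5.706² + 5·2.944²]/18 = 25.9193
SE = √(s_p²·(1/14+1/6)) = 2.4842
t = (52.357−51.667)/2.4842 = 0.2779
df = 18
p-value (two-sided) = 0.78422
At α=0.1: p ≥ α → fail to reject H₀

reject H₀: no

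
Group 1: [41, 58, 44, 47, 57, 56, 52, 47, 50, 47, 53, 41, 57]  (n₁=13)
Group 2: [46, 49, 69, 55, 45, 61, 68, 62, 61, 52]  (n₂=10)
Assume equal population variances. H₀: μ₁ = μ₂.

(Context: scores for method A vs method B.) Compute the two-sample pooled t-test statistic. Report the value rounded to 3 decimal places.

test statistic = -2.218

x̄₁=50.000, s₁=6.028, n₁=13
x̄₂=56.800, s₂=8.690, n₂=10
s_p² = [12·6.028² + 9·8.690²]/21 = 53.1238
SE = √(s_p²·(1/13+1/10)) = 3.0658
t = (50.000−56.800)/3.0658 = -2.2181
df = 21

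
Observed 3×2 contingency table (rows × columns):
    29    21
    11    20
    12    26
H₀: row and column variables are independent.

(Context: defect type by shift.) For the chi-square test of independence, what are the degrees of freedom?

degrees of freedom = 2

df = (r−1)(c−1) = (3−1)·(2−1) = 2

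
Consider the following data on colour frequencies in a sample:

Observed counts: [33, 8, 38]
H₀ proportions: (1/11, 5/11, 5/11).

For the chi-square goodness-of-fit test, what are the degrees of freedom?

degrees of freedom = 2

df = k − 1 = 3 − 1 = 2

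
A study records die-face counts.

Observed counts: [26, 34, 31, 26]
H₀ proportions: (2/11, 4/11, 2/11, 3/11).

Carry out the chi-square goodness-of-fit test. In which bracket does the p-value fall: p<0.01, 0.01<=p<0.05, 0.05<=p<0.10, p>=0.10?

n = 117; E_i = n·p_i = [21.27, 42.55, 21.27, 31.91]
χ² = (26−21.27)²/21.27 + (34−42.55)²/42.55 + (31−21.27)²/21.27 + (26−31.91)²/31.91 = 8.3091
df = 3
p-value (upper-tail) = 0.04004
→ bracket: 0.01<=p<0.05

p-value bracket: 0.01<=p<0.05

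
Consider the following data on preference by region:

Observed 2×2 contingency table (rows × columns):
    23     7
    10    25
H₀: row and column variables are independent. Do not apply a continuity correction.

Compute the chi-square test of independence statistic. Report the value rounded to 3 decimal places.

Row totals [30, 35], col totals [33, 32], n=65
χ² = (23−15.23)²/15.23 + (7−14.77)²/14.77 + (10−17.77)²/17.77 + (25−17.23)²/17.23 = 14.9501
df = 1

test statistic = 14.950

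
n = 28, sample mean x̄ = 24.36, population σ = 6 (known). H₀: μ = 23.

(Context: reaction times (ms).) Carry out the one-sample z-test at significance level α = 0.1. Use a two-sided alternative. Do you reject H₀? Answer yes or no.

SE = σ/√n = 6/√28 = 1.1339
z = (x̄−μ₀)/SE = (24.36−23)/1.1339 = 1.1994
p-value (two-sided) = 0.23037
At α=0.1: p ≥ α → fail to reject H₀

reject H₀: no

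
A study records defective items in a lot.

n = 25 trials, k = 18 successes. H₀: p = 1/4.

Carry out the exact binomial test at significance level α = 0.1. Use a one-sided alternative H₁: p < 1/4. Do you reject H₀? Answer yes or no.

Exact binomial: n=25, k=18, p₀=1/4=0.2500
P(X≤18) from Σ C(n,i)·p₀^i·(1−p₀)^(n−i)
p-value (one-sided, H₁ less) = 1.00000
At α=0.1: p ≥ α → fail to reject H₀

reject H₀: no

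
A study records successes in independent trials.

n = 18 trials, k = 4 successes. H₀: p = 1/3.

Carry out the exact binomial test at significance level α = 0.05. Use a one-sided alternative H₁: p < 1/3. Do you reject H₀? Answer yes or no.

Exact binomial: n=18, k=4, p₀=1/3=0.3333
P(X≤4) from Σ C(n,i)·p₀^i·(1−p₀)^(n−i)
p-value (one-sided, H₁ less) = 0.23107
At α=0.05: p ≥ α → fail to reject H₀

reject H₀: no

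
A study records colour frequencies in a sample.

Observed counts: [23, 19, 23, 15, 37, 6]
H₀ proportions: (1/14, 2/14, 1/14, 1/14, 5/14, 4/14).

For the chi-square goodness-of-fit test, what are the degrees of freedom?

df = k − 1 = 6 − 1 = 5

degrees of freedom = 5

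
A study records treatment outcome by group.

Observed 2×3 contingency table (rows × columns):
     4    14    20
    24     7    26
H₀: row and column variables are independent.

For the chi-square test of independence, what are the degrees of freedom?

degrees of freedom = 2

df = (r−1)(c−1) = (2−1)·(3−1) = 2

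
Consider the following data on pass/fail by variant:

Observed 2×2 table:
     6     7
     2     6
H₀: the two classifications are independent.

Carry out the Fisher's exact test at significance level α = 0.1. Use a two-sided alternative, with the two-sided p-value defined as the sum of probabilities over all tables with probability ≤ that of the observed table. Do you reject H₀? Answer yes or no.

reject H₀: no

Margins: r₁=13, r₂=8, c₁=8, c₂=13, n=21
p_obs = C(13,6)·C(8,2)/C(21,8); sum pmf over tables with pmf ≤ p_obs
p-value (two-sided) = 0.39986
At α=0.1: p ≥ α → fail to reject H₀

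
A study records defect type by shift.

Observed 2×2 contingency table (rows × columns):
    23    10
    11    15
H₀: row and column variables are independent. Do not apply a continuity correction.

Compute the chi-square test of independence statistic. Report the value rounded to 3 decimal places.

test statistic = 4.468

Row totals [33, 26], col totals [34, 25], n=59
χ² = (23−19.02)²/19.02 + (10−13.98)²/13.98 + (11−14.98)²/14.98 + (15−11.02)²/11.02 = 4.4677
df = 1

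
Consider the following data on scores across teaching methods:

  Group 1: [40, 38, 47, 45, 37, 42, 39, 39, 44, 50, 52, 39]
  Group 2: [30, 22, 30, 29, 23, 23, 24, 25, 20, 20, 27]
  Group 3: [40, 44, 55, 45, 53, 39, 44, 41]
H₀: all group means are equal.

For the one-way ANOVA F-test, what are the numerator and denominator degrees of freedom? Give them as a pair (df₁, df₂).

degrees of freedom = [2, 28]

k = 3 groups, N = 31 total
df = (k−1, N−k) = (3−1, 31−3) = (2, 28)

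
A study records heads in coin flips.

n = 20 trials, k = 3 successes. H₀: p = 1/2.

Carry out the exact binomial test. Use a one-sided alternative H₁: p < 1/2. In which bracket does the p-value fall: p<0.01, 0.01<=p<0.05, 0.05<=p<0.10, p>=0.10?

p-value bracket: p<0.01

Exact binomial: n=20, k=3, p₀=1/2=0.5000
P(X≤3) from Σ C(n,i)·p₀^i·(1−p₀)^(n−i)
p-value (one-sided, H₁ less) = 0.00129
→ bracket: p<0.01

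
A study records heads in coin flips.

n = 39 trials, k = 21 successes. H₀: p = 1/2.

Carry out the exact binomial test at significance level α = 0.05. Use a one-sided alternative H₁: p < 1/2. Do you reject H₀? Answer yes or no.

reject H₀: no

Exact binomial: n=39, k=21, p₀=1/2=0.5000
P(X≤21) from Σ C(n,i)·p₀^i·(1−p₀)^(n−i)
p-value (one-sided, H₁ less) = 0.73880
At α=0.05: p ≥ α → fail to reject H₀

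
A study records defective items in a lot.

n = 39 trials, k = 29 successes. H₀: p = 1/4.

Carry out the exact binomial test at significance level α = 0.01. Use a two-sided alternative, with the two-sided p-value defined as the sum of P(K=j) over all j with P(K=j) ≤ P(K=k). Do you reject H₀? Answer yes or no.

reject H₀: yes

Exact binomial: n=39, k=29, p₀=1/4=0.2500
P(X=j) = C(n,j)·p₀^j·(1−p₀)^(n−j); p = Σ P(X=j) over j with P(X=j) ≤ P(X=29)
p-value (two-sided) = 0.00000
At α=0.01: p < α → reject H₀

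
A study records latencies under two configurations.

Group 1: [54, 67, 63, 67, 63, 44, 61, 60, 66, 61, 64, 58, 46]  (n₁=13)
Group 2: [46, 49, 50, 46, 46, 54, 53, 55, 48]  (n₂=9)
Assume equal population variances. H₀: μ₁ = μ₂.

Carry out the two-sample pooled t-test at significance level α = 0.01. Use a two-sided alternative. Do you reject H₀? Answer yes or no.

reject H₀: yes

x̄₁=59.538, s₁=7.412, n₁=13
x̄₂=49.667, s₂=3.571, n₂=9
s_p² = [12·7.412² + 8·3.571²]/20 = 38.0615
SE = √(s_p²·(1/13+1/9)) = 2.6752
t = (59.538−49.667)/2.6752 = 3.6901
df = 20
p-value (two-sided) = 0.00145
At α=0.01: p < α → reject H₀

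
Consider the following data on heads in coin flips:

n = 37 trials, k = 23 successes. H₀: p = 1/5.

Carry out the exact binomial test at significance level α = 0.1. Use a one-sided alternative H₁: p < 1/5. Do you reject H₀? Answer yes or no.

reject H₀: no

Exact binomial: n=37, k=23, p₀=1/5=0.2000
P(X≤23) from Σ C(n,i)·p₀^i·(1−p₀)^(n−i)
p-value (one-sided, H₁ less) = 1.00000
At α=0.1: p ≥ α → fail to reject H₀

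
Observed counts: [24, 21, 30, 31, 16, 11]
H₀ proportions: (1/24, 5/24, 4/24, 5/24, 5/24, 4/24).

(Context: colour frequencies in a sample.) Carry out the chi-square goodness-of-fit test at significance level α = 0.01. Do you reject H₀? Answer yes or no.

reject H₀: yes

n = 133; E_i = n·p_i = [5.54, 27.71, 22.17, 27.71, 27.71, 22.17]
χ² = (24−5.54)²/5.54 + (21−27.71)²/27.71 + (30−22.17)²/22.17 + (31−27.71)²/27.71 + (16−27.71)²/27.71 + (11−22.17)²/22.17 = 76.8376
df = 5
p-value (upper-tail) = 0.00000
At α=0.01: p < α → reject H₀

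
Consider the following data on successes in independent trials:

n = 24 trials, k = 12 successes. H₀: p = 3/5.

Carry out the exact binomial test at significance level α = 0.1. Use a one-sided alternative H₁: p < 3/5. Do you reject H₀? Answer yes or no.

Exact binomial: n=24, k=12, p₀=3/5=0.6000
P(X≤12) from Σ C(n,i)·p₀^i·(1−p₀)^(n−i)
p-value (one-sided, H₁ less) = 0.21302
At α=0.1: p ≥ α → fail to reject H₀

reject H₀: no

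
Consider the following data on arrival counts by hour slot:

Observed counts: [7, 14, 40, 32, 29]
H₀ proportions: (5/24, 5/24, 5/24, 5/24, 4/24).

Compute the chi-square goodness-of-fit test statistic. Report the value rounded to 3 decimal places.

n = 122; E_i = n·p_i = [25.42, 25.42, 25.42, 25.42, 20.33]
χ² = (7−25.42)²/25.42 + (14−25.42)²/25.42 + (40−25.42)²/25.42 + (32−25.42)²/25.42 + (29−20.33)²/20.33 = 32.2393
df = 4

test statistic = 32.239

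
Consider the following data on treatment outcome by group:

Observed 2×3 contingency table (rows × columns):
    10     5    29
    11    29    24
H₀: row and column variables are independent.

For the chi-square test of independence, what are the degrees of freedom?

degrees of freedom = 2

df = (r−1)(c−1) = (2−1)·(3−1) = 2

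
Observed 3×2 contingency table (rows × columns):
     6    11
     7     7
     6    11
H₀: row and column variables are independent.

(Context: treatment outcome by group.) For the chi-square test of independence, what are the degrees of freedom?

degrees of freedom = 2

df = (r−1)(c−1) = (3−1)·(2−1) = 2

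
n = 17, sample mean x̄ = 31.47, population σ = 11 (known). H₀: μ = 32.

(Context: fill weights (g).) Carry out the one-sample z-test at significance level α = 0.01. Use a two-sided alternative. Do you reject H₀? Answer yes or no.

reject H₀: no

SE = σ/√n = 11/√17 = 2.6679
z = (x̄−μ₀)/SE = (31.47−32)/2.6679 = -0.1987
p-value (two-sided) = 0.84253
At α=0.01: p ≥ α → fail to reject H₀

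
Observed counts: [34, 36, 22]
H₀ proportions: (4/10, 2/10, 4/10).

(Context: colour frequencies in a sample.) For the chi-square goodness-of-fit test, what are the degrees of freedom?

df = k − 1 = 3 − 1 = 2

degrees of freedom = 2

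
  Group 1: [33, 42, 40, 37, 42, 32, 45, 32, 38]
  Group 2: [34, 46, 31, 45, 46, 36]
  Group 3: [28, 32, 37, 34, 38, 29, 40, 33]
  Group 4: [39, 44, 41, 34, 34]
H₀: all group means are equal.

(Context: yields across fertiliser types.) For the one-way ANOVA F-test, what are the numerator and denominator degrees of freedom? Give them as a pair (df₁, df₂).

degrees of freedom = [3, 24]

k = 4 groups, N = 28 total
df = (k−1, N−k) = (4−1, 28−4) = (3, 24)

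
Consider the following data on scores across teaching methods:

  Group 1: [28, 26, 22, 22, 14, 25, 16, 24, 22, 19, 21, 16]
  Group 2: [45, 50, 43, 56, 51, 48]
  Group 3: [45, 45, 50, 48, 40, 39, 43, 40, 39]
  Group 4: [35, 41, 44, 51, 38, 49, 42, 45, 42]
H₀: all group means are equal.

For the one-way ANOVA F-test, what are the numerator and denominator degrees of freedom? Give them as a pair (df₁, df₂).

k = 4 groups, N = 36 total
df = (k−1, N−k) = (4−1, 36−4) = (3, 32)

degrees of freedom = [3, 32]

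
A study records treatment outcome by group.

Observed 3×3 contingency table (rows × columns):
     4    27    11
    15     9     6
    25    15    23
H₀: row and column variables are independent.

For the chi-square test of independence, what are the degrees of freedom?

df = (r−1)(c−1) = (3−1)·(3−1) = 4

degrees of freedom = 4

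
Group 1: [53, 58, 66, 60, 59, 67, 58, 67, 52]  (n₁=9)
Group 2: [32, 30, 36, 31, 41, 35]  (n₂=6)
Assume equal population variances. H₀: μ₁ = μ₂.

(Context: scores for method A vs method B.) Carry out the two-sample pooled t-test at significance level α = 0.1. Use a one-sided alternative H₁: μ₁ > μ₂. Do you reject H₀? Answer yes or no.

reject H₀: yes

x̄₁=60.000, s₁=5.657, n₁=9
x̄₂=34.167, s₂=4.070, n₂=6
s_p² = [8·5.657² + 5·4.070²]/13 = 26.0641
SE = √(s_p²·(1/9+1/6)) = 2.6907
t = (60.000−34.167)/2.6907 = 9.6009
df = 13
p-value (one-sided, H₁ greater) = 0.00000
At α=0.1: p < α → reject H₀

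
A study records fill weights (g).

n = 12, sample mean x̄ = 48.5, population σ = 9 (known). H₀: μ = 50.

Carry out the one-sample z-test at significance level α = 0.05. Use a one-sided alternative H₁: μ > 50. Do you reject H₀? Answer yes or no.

reject H₀: no

SE = σ/√n = 9/√12 = 2.5981
z = (x̄−μ₀)/SE = (48.5−50)/2.5981 = -0.5774
p-value (one-sided, H₁ greater) = 0.71815
At α=0.05: p ≥ α → fail to reject H₀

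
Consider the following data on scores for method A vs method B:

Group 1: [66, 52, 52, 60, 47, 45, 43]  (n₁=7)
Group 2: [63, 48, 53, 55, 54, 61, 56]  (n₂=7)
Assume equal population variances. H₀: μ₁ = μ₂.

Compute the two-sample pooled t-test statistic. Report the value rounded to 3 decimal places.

test statistic = -0.973

x̄₁=52.143, s₁=8.315, n₁=7
x̄₂=55.714, s₂=5.024, n₂=7
s_p² = [6·8.315² + 6·5.024²]/12 = 47.1905
SE = √(s_p²·(1/7+1/7)) = 3.6719
t = (52.143−55.714)/3.6719 = -0.9726
df = 12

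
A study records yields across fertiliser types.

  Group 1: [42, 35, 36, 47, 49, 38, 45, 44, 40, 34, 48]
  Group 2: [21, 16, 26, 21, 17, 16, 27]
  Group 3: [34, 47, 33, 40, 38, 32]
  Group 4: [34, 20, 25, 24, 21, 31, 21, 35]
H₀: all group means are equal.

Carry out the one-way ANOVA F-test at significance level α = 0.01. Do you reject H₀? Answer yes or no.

Group means [41.64, 20.57, 37.33, 26.38], grand mean 32.406
SSB = Σnᵢ(x̄ᵢ−x̄)² = 2354.251; SSW = ΣΣ(x−x̄ᵢ)² = 835.468
MSB = 2354.251/3 = 784.7502; MSW = 835.468/28 = 29.8381
F = MSB/MSW = 26.3002
df = (3, 28)
p-value (upper-tail) = 0.00000
At α=0.01: p < α → reject H₀

reject H₀: yes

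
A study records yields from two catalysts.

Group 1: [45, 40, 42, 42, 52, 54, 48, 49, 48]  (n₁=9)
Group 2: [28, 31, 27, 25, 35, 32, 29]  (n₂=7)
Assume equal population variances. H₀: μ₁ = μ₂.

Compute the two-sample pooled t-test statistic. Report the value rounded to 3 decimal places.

test statistic = 8.032

x̄₁=46.667, s₁=4.770, n₁=9
x̄₂=29.571, s₂=3.359, n₂=7
s_p² = [8·4.770² + 6·3.359²]/14 = 17.8367
SE = √(s_p²·(1/9+1/7)) = 2.1284
t = (46.667−29.571)/2.1284 = 8.0321
df = 14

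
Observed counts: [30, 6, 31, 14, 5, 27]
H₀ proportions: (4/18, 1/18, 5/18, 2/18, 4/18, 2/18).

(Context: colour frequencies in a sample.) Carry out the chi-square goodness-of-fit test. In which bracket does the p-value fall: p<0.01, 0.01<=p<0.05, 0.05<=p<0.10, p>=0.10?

p-value bracket: p<0.01

n = 113; E_i = n·p_i = [25.11, 6.28, 31.39, 12.56, 25.11, 12.56]
χ² = (30−25.11)²/25.11 + (6−6.28)²/6.28 + (31−31.39)²/31.39 + (14−12.56)²/12.56 + (5−25.11)²/25.11 + (27−12.56)²/12.56 = 33.8593
df = 5
p-value (upper-tail) = 0.00000
→ bracket: p<0.01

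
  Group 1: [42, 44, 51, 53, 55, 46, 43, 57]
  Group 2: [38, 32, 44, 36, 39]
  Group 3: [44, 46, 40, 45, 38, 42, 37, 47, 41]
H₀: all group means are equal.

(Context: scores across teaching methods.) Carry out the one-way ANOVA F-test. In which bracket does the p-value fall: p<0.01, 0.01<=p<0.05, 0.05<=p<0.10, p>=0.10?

p-value bracket: p<0.01

Group means [48.88, 37.80, 42.22], grand mean 43.636
SSB = Σnᵢ(x̄ᵢ−x̄)² = 407.860; SSW = ΣΣ(x−x̄ᵢ)² = 415.231
MSB = 407.860/2 = 203.9302; MSW = 415.231/19 = 21.8542
F = MSB/MSW = 9.3314
df = (2, 19)
p-value (upper-tail) = 0.00150
→ bracket: p<0.01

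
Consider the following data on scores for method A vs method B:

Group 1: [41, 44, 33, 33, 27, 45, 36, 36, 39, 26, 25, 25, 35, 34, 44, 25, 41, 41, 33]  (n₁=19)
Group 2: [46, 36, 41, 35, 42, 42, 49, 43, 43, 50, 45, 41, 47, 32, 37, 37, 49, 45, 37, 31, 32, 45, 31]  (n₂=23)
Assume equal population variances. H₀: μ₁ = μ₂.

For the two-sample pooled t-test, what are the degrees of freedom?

df = n₁ + n₂ − 2 = 19 + 23 − 2 = 40

degrees of freedom = 40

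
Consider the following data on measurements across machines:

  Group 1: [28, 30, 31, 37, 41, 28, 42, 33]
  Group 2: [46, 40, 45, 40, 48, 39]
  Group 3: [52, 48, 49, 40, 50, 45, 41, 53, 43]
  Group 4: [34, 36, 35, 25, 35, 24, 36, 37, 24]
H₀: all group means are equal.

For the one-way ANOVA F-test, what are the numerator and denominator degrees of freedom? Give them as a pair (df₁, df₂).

k = 4 groups, N = 32 total
df = (k−1, N−k) = (4−1, 32−4) = (3, 28)

degrees of freedom = [3, 28]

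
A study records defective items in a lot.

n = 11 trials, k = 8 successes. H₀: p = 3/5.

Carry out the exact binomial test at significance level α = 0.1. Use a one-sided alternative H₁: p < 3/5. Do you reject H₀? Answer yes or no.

reject H₀: no

Exact binomial: n=11, k=8, p₀=3/5=0.6000
P(X≤8) from Σ C(n,i)·p₀^i·(1−p₀)^(n−i)
p-value (one-sided, H₁ less) = 0.88108
At α=0.1: p ≥ α → fail to reject H₀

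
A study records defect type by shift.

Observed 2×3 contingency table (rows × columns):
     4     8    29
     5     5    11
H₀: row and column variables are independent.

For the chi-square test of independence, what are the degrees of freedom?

df = (r−1)(c−1) = (2−1)·(3−1) = 2

degrees of freedom = 2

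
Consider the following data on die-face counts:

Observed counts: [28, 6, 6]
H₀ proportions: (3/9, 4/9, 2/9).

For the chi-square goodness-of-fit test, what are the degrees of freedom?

degrees of freedom = 2

df = k − 1 = 3 − 1 = 2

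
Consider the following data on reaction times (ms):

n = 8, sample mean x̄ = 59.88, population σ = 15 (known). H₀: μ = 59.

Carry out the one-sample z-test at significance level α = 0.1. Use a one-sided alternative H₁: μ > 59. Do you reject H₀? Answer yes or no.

reject H₀: no

SE = σ/√n = 15/√8 = 5.3033
z = (x̄−μ₀)/SE = (59.88−59)/5.3033 = 0.1659
p-value (one-sided, H₁ greater) = 0.43410
At α=0.1: p ≥ α → fail to reject H₀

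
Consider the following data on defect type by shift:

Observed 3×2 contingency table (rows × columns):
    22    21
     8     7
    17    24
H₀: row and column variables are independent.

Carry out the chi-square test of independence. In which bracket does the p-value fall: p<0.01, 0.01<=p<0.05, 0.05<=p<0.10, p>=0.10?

Row totals [43, 15, 41], col totals [47, 52], n=99
χ² = (22−20.41)²/20.41 + (21−22.59)²/22.59 + (8−7.12)²/7.12 + (7−7.88)²/7.88 + (17−19.46)²/19.46 + (24−21.54)²/21.54 = 1.0352
df = 2
p-value (upper-tail) = 0.59596
→ bracket: p>=0.10

p-value bracket: p>=0.10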